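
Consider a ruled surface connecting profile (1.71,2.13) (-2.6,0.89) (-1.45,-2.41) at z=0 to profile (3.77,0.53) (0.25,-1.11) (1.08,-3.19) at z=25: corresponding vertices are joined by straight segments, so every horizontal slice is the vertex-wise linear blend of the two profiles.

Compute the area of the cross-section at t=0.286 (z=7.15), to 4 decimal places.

Area at t=0.286: 6.7430

Cross-section at t=0.286: each vertex is (1-t)·p0[i] + t·p1[i].
  v1: (1-0.286)·(1.71,2.13) + 0.286·(3.77,0.53) = (2.2992,1.6724)
  v2: (1-0.286)·(-2.6,0.89) + 0.286·(0.25,-1.11) = (-1.7849,0.3180)
  v3: (1-0.286)·(-1.45,-2.41) + 0.286·(1.08,-3.19) = (-0.7264,-2.6331)
Shoelace sum Σ(x_i·y_{i+1} − x_{i+1}·y_i):
  i=1: 2.2992·0.3180 − -1.7849·1.6724 = +3.7162 (running +3.7162)
  i=2: -1.7849·-2.6331 − -0.7264·0.3180 = +4.9308 (running +8.6470)
  i=3: -0.7264·1.6724 − 2.2992·-2.6331 = +4.8390 (running +13.4860)
Area = |Σ|/2 = |13.4860|/2 = 6.7430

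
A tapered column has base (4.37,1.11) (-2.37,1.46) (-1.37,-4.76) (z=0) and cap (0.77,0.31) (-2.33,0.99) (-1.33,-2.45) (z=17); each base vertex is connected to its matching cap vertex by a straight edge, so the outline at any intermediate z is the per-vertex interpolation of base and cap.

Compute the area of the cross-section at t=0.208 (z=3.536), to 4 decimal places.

Area at t=0.208: 16.6677

Cross-section at t=0.208: each vertex is (1-t)·p0[i] + t·p1[i].
  v1: (1-0.208)·(4.37,1.11) + 0.208·(0.77,0.31) = (3.6212,0.9436)
  v2: (1-0.208)·(-2.37,1.46) + 0.208·(-2.33,0.99) = (-2.3617,1.3622)
  v3: (1-0.208)·(-1.37,-4.76) + 0.208·(-1.33,-2.45) = (-1.3617,-4.2795)
Shoelace sum Σ(x_i·y_{i+1} − x_{i+1}·y_i):
  i=1: 3.6212·1.3622 − -2.3617·0.9436 = +7.1614 (running +7.1614)
  i=2: -2.3617·-4.2795 − -1.3617·1.3622 = +11.9618 (running +19.1232)
  i=3: -1.3617·0.9436 − 3.6212·-4.2795 = +14.2121 (running +33.3353)
Area = |Σ|/2 = |33.3353|/2 = 16.6677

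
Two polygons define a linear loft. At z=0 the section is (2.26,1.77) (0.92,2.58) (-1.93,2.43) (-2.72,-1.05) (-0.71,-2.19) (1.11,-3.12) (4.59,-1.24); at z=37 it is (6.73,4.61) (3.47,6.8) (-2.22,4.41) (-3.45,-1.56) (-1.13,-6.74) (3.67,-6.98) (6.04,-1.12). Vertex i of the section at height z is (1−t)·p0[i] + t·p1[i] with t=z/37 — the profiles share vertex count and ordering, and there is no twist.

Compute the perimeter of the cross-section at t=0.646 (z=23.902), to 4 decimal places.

Cross-section at t=0.646: each vertex is (1-t)·p0[i] + t·p1[i].
  v1: (1-0.646)·(2.26,1.77) + 0.646·(6.73,4.61) = (5.1476,3.6046)
  v2: (1-0.646)·(0.92,2.58) + 0.646·(3.47,6.8) = (2.5673,5.3061)
  v3: (1-0.646)·(-1.93,2.43) + 0.646·(-2.22,4.41) = (-2.1173,3.7091)
  v4: (1-0.646)·(-2.72,-1.05) + 0.646·(-3.45,-1.56) = (-3.1916,-1.3795)
  v5: (1-0.646)·(-0.71,-2.19) + 0.646·(-1.13,-6.74) = (-0.9813,-5.1293)
  v6: (1-0.646)·(1.11,-3.12) + 0.646·(3.67,-6.98) = (2.7638,-5.6136)
  v7: (1-0.646)·(4.59,-1.24) + 0.646·(6.04,-1.12) = (5.5267,-1.1625)
Perimeter = Σ |v_{i+1} − v_i|:
  edge 1→2: √(-2.5803² + 1.7015²) = 3.0908 (running 3.0908)
  edge 2→3: √(-4.6846² + -1.5970²) = 4.9494 (running 8.0402)
  edge 3→4: √(-1.0742² + -5.0885²) = 5.2007 (running 13.2409)
  edge 4→5: √(2.2103² + -3.7498²) = 4.3528 (running 17.5936)
  edge 5→6: √(3.7451² + -0.4843²) = 3.7763 (running 21.3699)
  edge 6→7: √(2.7629² + 4.4511²) = 5.2389 (running 26.6088)
  edge 7→1: √(-0.3791² + 4.7671²) = 4.7822 (running 31.3910)
Perimeter = 31.3910

Perimeter at t=0.646: 31.3910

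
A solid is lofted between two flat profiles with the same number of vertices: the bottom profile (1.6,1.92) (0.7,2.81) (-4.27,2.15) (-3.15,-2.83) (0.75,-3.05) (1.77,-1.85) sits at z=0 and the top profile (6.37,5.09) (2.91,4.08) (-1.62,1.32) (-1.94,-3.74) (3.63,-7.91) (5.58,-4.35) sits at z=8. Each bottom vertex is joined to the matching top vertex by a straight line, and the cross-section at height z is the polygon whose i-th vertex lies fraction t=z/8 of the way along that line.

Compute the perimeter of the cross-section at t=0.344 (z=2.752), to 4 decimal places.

Cross-section at t=0.344: each vertex is (1-t)·p0[i] + t·p1[i].
  v1: (1-0.344)·(1.6,1.92) + 0.344·(6.37,5.09) = (3.2409,3.0105)
  v2: (1-0.344)·(0.7,2.81) + 0.344·(2.91,4.08) = (1.4602,3.2469)
  v3: (1-0.344)·(-4.27,2.15) + 0.344·(-1.62,1.32) = (-3.3584,1.8645)
  v4: (1-0.344)·(-3.15,-2.83) + 0.344·(-1.94,-3.74) = (-2.7338,-3.1430)
  v5: (1-0.344)·(0.75,-3.05) + 0.344·(3.63,-7.91) = (1.7407,-4.7218)
  v6: (1-0.344)·(1.77,-1.85) + 0.344·(5.58,-4.35) = (3.0806,-2.7100)
Perimeter = Σ |v_{i+1} − v_i|:
  edge 1→2: √(-1.7806² + 0.2364²) = 1.7963 (running 1.7963)
  edge 2→3: √(-4.8186² + -1.3824²) = 5.0130 (running 6.8093)
  edge 3→4: √(0.6246² + -5.0075²) = 5.0463 (running 11.8556)
  edge 4→5: √(4.4745² + -1.5788²) = 4.7448 (running 16.6005)
  edge 5→6: √(1.3399² + 2.0118²) = 2.4172 (running 19.0177)
  edge 6→1: √(0.1602² + 5.7205²) = 5.7227 (running 24.7404)
Perimeter = 24.7404

Perimeter at t=0.344: 24.7404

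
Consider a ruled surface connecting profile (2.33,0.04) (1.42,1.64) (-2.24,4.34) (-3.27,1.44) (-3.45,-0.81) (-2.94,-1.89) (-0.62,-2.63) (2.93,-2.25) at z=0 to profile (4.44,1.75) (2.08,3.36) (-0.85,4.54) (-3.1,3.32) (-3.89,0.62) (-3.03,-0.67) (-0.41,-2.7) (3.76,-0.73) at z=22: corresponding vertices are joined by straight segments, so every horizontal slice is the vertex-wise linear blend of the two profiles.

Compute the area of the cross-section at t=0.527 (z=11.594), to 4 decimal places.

Area at t=0.527: 34.0157

Cross-section at t=0.527: each vertex is (1-t)·p0[i] + t·p1[i].
  v1: (1-0.527)·(2.33,0.04) + 0.527·(4.44,1.75) = (3.4420,0.9412)
  v2: (1-0.527)·(1.42,1.64) + 0.527·(2.08,3.36) = (1.7678,2.5464)
  v3: (1-0.527)·(-2.24,4.34) + 0.527·(-0.85,4.54) = (-1.5075,4.4454)
  v4: (1-0.527)·(-3.27,1.44) + 0.527·(-3.1,3.32) = (-3.1804,2.4308)
  v5: (1-0.527)·(-3.45,-0.81) + 0.527·(-3.89,0.62) = (-3.6819,-0.0564)
  v6: (1-0.527)·(-2.94,-1.89) + 0.527·(-3.03,-0.67) = (-2.9874,-1.2471)
  v7: (1-0.527)·(-0.62,-2.63) + 0.527·(-0.41,-2.7) = (-0.5093,-2.6669)
  v8: (1-0.527)·(2.93,-2.25) + 0.527·(3.76,-0.73) = (3.3674,-1.4490)
Shoelace sum Σ(x_i·y_{i+1} − x_{i+1}·y_i):
  i=1: 3.4420·2.5464 − 1.7678·0.9412 = +7.1010 (running +7.1010)
  i=2: 1.7678·4.4454 − -1.5075·2.5464 = +11.6973 (running +18.7983)
  i=3: -1.5075·2.4308 − -3.1804·4.4454 = +10.4739 (running +29.2722)
  i=4: -3.1804·-0.0564 − -3.6819·2.4308 = +9.1291 (running +38.4013)
  i=5: -3.6819·-1.2471 − -2.9874·-0.0564 = +4.4231 (running +42.8244)
  i=6: -2.9874·-2.6669 − -0.5093·-1.2471 = +7.3320 (running +50.1564)
  i=7: -0.5093·-1.4490 − 3.3674·-2.6669 = +9.7185 (running +59.8749)
  i=8: 3.3674·0.9412 − 3.4420·-1.4490 = +8.1566 (running +68.0314)
Area = |Σ|/2 = |68.0314|/2 = 34.0157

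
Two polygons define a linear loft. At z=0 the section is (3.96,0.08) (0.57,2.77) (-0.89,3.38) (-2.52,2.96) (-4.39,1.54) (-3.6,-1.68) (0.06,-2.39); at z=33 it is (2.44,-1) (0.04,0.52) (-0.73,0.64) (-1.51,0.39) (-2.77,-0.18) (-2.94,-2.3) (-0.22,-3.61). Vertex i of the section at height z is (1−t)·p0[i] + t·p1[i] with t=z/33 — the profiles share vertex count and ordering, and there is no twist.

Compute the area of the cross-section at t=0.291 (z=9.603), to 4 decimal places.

Cross-section at t=0.291: each vertex is (1-t)·p0[i] + t·p1[i].
  v1: (1-0.291)·(3.96,0.08) + 0.291·(2.44,-1) = (3.5177,-0.2343)
  v2: (1-0.291)·(0.57,2.77) + 0.291·(0.04,0.52) = (0.4158,2.1153)
  v3: (1-0.291)·(-0.89,3.38) + 0.291·(-0.73,0.64) = (-0.8434,2.5827)
  v4: (1-0.291)·(-2.52,2.96) + 0.291·(-1.51,0.39) = (-2.2261,2.2121)
  v5: (1-0.291)·(-4.39,1.54) + 0.291·(-2.77,-0.18) = (-3.9186,1.0395)
  v6: (1-0.291)·(-3.6,-1.68) + 0.291·(-2.94,-2.3) = (-3.4079,-1.8604)
  v7: (1-0.291)·(0.06,-2.39) + 0.291·(-0.22,-3.61) = (-0.0215,-2.7450)
Shoelace sum Σ(x_i·y_{i+1} − x_{i+1}·y_i):
  i=1: 3.5177·2.1153 − 0.4158·-0.2343 = +7.5382 (running +7.5382)
  i=2: 0.4158·2.5827 − -0.8434·2.1153 = +2.8579 (running +10.3961)
  i=3: -0.8434·2.2121 − -2.2261·2.5827 = +3.8834 (running +14.2795)
  i=4: -2.2261·1.0395 − -3.9186·2.2121 = +6.3544 (running +20.6339)
  i=5: -3.9186·-1.8604 − -3.4079·1.0395 = +10.8327 (running +31.4666)
  i=6: -3.4079·-2.7450 − -0.0215·-1.8604 = +9.3149 (running +40.7815)
  i=7: -0.0215·-0.2343 − 3.5177·-2.7450 = +9.6611 (running +50.4427)
Area = |Σ|/2 = |50.4427|/2 = 25.2213

Area at t=0.291: 25.2213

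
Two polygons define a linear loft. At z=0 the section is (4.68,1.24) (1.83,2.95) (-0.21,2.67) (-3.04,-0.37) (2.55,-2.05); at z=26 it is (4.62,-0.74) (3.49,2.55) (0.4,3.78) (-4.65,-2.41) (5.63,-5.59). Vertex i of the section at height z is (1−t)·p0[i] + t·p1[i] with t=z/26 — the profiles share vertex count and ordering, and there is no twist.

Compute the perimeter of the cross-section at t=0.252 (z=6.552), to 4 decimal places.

Perimeter at t=0.252: 21.6275

Cross-section at t=0.252: each vertex is (1-t)·p0[i] + t·p1[i].
  v1: (1-0.252)·(4.68,1.24) + 0.252·(4.62,-0.74) = (4.6649,0.7410)
  v2: (1-0.252)·(1.83,2.95) + 0.252·(3.49,2.55) = (2.2483,2.8492)
  v3: (1-0.252)·(-0.21,2.67) + 0.252·(0.4,3.78) = (-0.0563,2.9497)
  v4: (1-0.252)·(-3.04,-0.37) + 0.252·(-4.65,-2.41) = (-3.4457,-0.8841)
  v5: (1-0.252)·(2.55,-2.05) + 0.252·(5.63,-5.59) = (3.3262,-2.9421)
Perimeter = Σ |v_{i+1} − v_i|:
  edge 1→2: √(-2.4166² + 2.1082²) = 3.2069 (running 3.2069)
  edge 2→3: √(-2.3046² + 0.1005²) = 2.3068 (running 5.5137)
  edge 3→4: √(-3.3894² + -3.8338²) = 5.1173 (running 10.6309)
  edge 4→5: √(6.7719² + -2.0580²) = 7.0777 (running 17.7086)
  edge 5→1: √(1.3387² + 3.6831²) = 3.9189 (running 21.6275)
Perimeter = 21.6275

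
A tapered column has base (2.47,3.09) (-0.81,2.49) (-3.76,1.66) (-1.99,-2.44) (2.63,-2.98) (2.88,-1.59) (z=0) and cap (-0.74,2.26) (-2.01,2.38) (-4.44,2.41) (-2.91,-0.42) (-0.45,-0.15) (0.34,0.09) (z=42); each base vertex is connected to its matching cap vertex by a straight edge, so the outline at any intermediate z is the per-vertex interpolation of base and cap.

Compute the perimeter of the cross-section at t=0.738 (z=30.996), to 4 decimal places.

Cross-section at t=0.738: each vertex is (1-t)·p0[i] + t·p1[i].
  v1: (1-0.738)·(2.47,3.09) + 0.738·(-0.74,2.26) = (0.1010,2.4775)
  v2: (1-0.738)·(-0.81,2.49) + 0.738·(-2.01,2.38) = (-1.6956,2.4088)
  v3: (1-0.738)·(-3.76,1.66) + 0.738·(-4.44,2.41) = (-4.2618,2.2135)
  v4: (1-0.738)·(-1.99,-2.44) + 0.738·(-2.91,-0.42) = (-2.6690,-0.9492)
  v5: (1-0.738)·(2.63,-2.98) + 0.738·(-0.45,-0.15) = (0.3570,-0.8915)
  v6: (1-0.738)·(2.88,-1.59) + 0.738·(0.34,0.09) = (1.0055,-0.3502)
Perimeter = Σ |v_{i+1} − v_i|:
  edge 1→2: √(-1.7966² + -0.0686²) = 1.7979 (running 1.7979)
  edge 2→3: √(-2.5662² + -0.1953²) = 2.5737 (running 4.3716)
  edge 3→4: √(1.5929² + -3.1627²) = 3.5412 (running 7.9128)
  edge 4→5: √(3.0259² + 0.0578²) = 3.0265 (running 10.9393)
  edge 5→6: √(0.6485² + 0.5413²) = 0.8447 (running 11.7840)
  edge 6→1: √(-0.9045² + 2.8276²) = 2.9688 (running 14.7528)
Perimeter = 14.7528

Perimeter at t=0.738: 14.7528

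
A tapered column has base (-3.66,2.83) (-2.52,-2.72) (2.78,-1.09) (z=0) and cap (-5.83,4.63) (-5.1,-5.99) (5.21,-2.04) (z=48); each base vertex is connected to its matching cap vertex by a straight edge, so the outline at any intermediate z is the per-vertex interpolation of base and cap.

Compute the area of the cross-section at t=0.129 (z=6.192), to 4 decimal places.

Area at t=0.129: 19.4942

Cross-section at t=0.129: each vertex is (1-t)·p0[i] + t·p1[i].
  v1: (1-0.129)·(-3.66,2.83) + 0.129·(-5.83,4.63) = (-3.9399,3.0622)
  v2: (1-0.129)·(-2.52,-2.72) + 0.129·(-5.1,-5.99) = (-2.8528,-3.1418)
  v3: (1-0.129)·(2.78,-1.09) + 0.129·(5.21,-2.04) = (3.0935,-1.2126)
Shoelace sum Σ(x_i·y_{i+1} − x_{i+1}·y_i):
  i=1: -3.9399·-3.1418 − -2.8528·3.0622 = +21.1145 (running +21.1145)
  i=2: -2.8528·-1.2126 − 3.0935·-3.1418 = +13.1783 (running +34.2928)
  i=3: 3.0935·3.0622 − -3.9399·-1.2126 = +4.6955 (running +38.9883)
Area = |Σ|/2 = |38.9883|/2 = 19.4942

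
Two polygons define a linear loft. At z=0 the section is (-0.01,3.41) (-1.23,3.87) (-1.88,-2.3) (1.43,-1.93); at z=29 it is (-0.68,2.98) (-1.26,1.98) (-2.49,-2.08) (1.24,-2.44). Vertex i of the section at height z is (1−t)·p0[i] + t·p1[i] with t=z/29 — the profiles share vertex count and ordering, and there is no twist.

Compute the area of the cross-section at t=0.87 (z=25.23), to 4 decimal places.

Cross-section at t=0.87: each vertex is (1-t)·p0[i] + t·p1[i].
  v1: (1-0.87)·(-0.01,3.41) + 0.87·(-0.68,2.98) = (-0.5929,3.0359)
  v2: (1-0.87)·(-1.23,3.87) + 0.87·(-1.26,1.98) = (-1.2561,2.2257)
  v3: (1-0.87)·(-1.88,-2.3) + 0.87·(-2.49,-2.08) = (-2.4107,-2.1086)
  v4: (1-0.87)·(1.43,-1.93) + 0.87·(1.24,-2.44) = (1.2647,-2.3737)
Shoelace sum Σ(x_i·y_{i+1} − x_{i+1}·y_i):
  i=1: -0.5929·2.2257 − -1.2561·3.0359 = +2.4938 (running +2.4938)
  i=2: -1.2561·-2.1086 − -2.4107·2.2257 = +8.0141 (running +10.5079)
  i=3: -2.4107·-2.3737 − 1.2647·-2.1086 = +8.3890 (running +18.8969)
  i=4: 1.2647·3.0359 − -0.5929·-2.3737 = +2.4321 (running +21.3290)
Area = |Σ|/2 = |21.3290|/2 = 10.6645

Area at t=0.87: 10.6645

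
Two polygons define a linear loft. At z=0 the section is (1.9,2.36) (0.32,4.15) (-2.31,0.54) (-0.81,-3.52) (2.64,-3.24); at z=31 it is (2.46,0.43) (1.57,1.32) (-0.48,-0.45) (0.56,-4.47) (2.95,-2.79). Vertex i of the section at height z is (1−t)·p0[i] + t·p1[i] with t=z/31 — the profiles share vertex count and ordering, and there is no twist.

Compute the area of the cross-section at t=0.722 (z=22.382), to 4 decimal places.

Area at t=0.722: 15.3701

Cross-section at t=0.722: each vertex is (1-t)·p0[i] + t·p1[i].
  v1: (1-0.722)·(1.9,2.36) + 0.722·(2.46,0.43) = (2.3043,0.9665)
  v2: (1-0.722)·(0.32,4.15) + 0.722·(1.57,1.32) = (1.2225,2.1067)
  v3: (1-0.722)·(-2.31,0.54) + 0.722·(-0.48,-0.45) = (-0.9887,-0.1748)
  v4: (1-0.722)·(-0.81,-3.52) + 0.722·(0.56,-4.47) = (0.1791,-4.2059)
  v5: (1-0.722)·(2.64,-3.24) + 0.722·(2.95,-2.79) = (2.8638,-2.9151)
Shoelace sum Σ(x_i·y_{i+1} − x_{i+1}·y_i):
  i=1: 2.3043·2.1067 − 1.2225·0.9665 = +3.6730 (running +3.6730)
  i=2: 1.2225·-0.1748 − -0.9887·2.1067 = +1.8693 (running +5.5424)
  i=3: -0.9887·-4.2059 − 0.1791·-0.1748 = +4.1899 (running +9.7322)
  i=4: 0.1791·-2.9151 − 2.8638·-4.2059 = +11.5227 (running +21.2549)
  i=5: 2.8638·0.9665 − 2.3043·-2.9151 = +9.4853 (running +30.7403)
Area = |Σ|/2 = |30.7403|/2 = 15.3701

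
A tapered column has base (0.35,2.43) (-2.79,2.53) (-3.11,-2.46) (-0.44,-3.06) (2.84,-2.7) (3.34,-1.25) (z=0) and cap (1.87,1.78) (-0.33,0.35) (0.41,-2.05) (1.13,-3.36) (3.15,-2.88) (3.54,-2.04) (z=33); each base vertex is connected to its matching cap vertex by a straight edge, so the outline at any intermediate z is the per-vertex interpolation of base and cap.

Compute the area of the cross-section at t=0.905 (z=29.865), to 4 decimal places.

Cross-section at t=0.905: each vertex is (1-t)·p0[i] + t·p1[i].
  v1: (1-0.905)·(0.35,2.43) + 0.905·(1.87,1.78) = (1.7256,1.8417)
  v2: (1-0.905)·(-2.79,2.53) + 0.905·(-0.33,0.35) = (-0.5637,0.5571)
  v3: (1-0.905)·(-3.11,-2.46) + 0.905·(0.41,-2.05) = (0.0756,-2.0889)
  v4: (1-0.905)·(-0.44,-3.06) + 0.905·(1.13,-3.36) = (0.9808,-3.3315)
  v5: (1-0.905)·(2.84,-2.7) + 0.905·(3.15,-2.88) = (3.1206,-2.8629)
  v6: (1-0.905)·(3.34,-1.25) + 0.905·(3.54,-2.04) = (3.5210,-1.9649)
Shoelace sum Σ(x_i·y_{i+1} − x_{i+1}·y_i):
  i=1: 1.7256·0.5571 − -0.5637·1.8417 = +1.9995 (running +1.9995)
  i=2: -0.5637·-2.0889 − 0.0756·0.5571 = +1.1354 (running +3.1350)
  i=3: 0.0756·-3.3315 − 0.9808·-2.0889 = +1.7971 (running +4.9320)
  i=4: 0.9808·-2.8629 − 3.1206·-3.3315 = +7.5880 (running +12.5201)
  i=5: 3.1206·-1.9649 − 3.5210·-2.8629 = +3.9485 (running +16.4686)
  i=6: 3.5210·1.8417 − 1.7256·-1.9649 = +9.8755 (running +26.3441)
Area = |Σ|/2 = |26.3441|/2 = 13.1721

Area at t=0.905: 13.1721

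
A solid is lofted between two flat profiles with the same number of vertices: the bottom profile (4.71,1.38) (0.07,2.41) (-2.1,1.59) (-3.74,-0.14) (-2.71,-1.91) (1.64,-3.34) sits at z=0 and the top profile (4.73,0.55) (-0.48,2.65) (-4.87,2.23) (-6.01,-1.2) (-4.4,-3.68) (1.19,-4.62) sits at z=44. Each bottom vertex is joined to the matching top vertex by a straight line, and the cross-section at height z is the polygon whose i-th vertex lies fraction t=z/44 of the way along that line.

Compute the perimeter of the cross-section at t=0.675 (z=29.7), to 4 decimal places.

Perimeter at t=0.675: 26.2116

Cross-section at t=0.675: each vertex is (1-t)·p0[i] + t·p1[i].
  v1: (1-0.675)·(4.71,1.38) + 0.675·(4.73,0.55) = (4.7235,0.8197)
  v2: (1-0.675)·(0.07,2.41) + 0.675·(-0.48,2.65) = (-0.3013,2.5720)
  v3: (1-0.675)·(-2.1,1.59) + 0.675·(-4.87,2.23) = (-3.9698,2.0220)
  v4: (1-0.675)·(-3.74,-0.14) + 0.675·(-6.01,-1.2) = (-5.2722,-0.8555)
  v5: (1-0.675)·(-2.71,-1.91) + 0.675·(-4.4,-3.68) = (-3.8508,-3.1048)
  v6: (1-0.675)·(1.64,-3.34) + 0.675·(1.19,-4.62) = (1.3362,-4.2040)
Perimeter = Σ |v_{i+1} − v_i|:
  edge 1→2: √(-5.0248² + 1.7523²) = 5.3215 (running 5.3215)
  edge 2→3: √(-3.6685² + -0.5500²) = 3.7095 (running 9.0310)
  edge 3→4: √(-1.3025² + -2.8775²) = 3.1586 (running 12.1896)
  edge 4→5: √(1.4215² + -2.2492²) = 2.6608 (running 14.8504)
  edge 5→6: √(5.1870² + -1.0993²) = 5.3022 (running 20.1526)
  edge 6→1: √(3.3873² + 5.0238²) = 6.0590 (running 26.2116)
Perimeter = 26.2116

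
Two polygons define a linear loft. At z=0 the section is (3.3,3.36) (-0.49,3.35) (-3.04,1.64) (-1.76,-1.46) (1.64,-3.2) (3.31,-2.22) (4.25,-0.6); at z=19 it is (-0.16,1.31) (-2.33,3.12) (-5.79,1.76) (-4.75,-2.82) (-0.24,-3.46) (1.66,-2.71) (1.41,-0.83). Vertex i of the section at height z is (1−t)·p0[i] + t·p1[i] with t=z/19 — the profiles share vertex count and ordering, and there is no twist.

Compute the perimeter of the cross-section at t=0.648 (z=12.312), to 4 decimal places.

Perimeter at t=0.648: 21.7971

Cross-section at t=0.648: each vertex is (1-t)·p0[i] + t·p1[i].
  v1: (1-0.648)·(3.3,3.36) + 0.648·(-0.16,1.31) = (1.0579,2.0316)
  v2: (1-0.648)·(-0.49,3.35) + 0.648·(-2.33,3.12) = (-1.6823,3.2010)
  v3: (1-0.648)·(-3.04,1.64) + 0.648·(-5.79,1.76) = (-4.8220,1.7178)
  v4: (1-0.648)·(-1.76,-1.46) + 0.648·(-4.75,-2.82) = (-3.6975,-2.3413)
  v5: (1-0.648)·(1.64,-3.2) + 0.648·(-0.24,-3.46) = (0.4218,-3.3685)
  v6: (1-0.648)·(3.31,-2.22) + 0.648·(1.66,-2.71) = (2.2408,-2.5375)
  v7: (1-0.648)·(4.25,-0.6) + 0.648·(1.41,-0.83) = (2.4097,-0.7490)
Perimeter = Σ |v_{i+1} − v_i|:
  edge 1→2: √(-2.7402² + 1.1694²) = 2.9793 (running 2.9793)
  edge 2→3: √(-3.1397² + -1.4832²) = 3.4724 (running 6.4517)
  edge 3→4: √(1.1245² + -4.0590²) = 4.2119 (running 10.6636)
  edge 4→5: √(4.1193² + -1.0272²) = 4.2454 (running 14.9090)
  edge 5→6: √(1.8190² + 0.8310²) = 1.9999 (running 16.9089)
  edge 6→7: √(0.1689² + 1.7885²) = 1.7964 (running 18.7053)
  edge 7→1: √(-1.3518² + 2.7806²) = 3.0918 (running 21.7971)
Perimeter = 21.7971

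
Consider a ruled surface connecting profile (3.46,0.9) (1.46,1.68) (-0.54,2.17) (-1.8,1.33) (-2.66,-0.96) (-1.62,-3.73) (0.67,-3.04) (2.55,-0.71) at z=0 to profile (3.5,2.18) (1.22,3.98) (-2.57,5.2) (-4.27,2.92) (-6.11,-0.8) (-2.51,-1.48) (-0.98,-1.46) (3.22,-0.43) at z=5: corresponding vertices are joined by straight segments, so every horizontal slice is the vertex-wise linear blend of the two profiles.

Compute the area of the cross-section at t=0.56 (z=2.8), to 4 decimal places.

Area at t=0.56: 33.1924

Cross-section at t=0.56: each vertex is (1-t)·p0[i] + t·p1[i].
  v1: (1-0.56)·(3.46,0.9) + 0.56·(3.5,2.18) = (3.4824,1.6168)
  v2: (1-0.56)·(1.46,1.68) + 0.56·(1.22,3.98) = (1.3256,2.9680)
  v3: (1-0.56)·(-0.54,2.17) + 0.56·(-2.57,5.2) = (-1.6768,3.8668)
  v4: (1-0.56)·(-1.8,1.33) + 0.56·(-4.27,2.92) = (-3.1832,2.2204)
  v5: (1-0.56)·(-2.66,-0.96) + 0.56·(-6.11,-0.8) = (-4.5920,-0.8704)
  v6: (1-0.56)·(-1.62,-3.73) + 0.56·(-2.51,-1.48) = (-2.1184,-2.4700)
  v7: (1-0.56)·(0.67,-3.04) + 0.56·(-0.98,-1.46) = (-0.2540,-2.1552)
  v8: (1-0.56)·(2.55,-0.71) + 0.56·(3.22,-0.43) = (2.9252,-0.5532)
Shoelace sum Σ(x_i·y_{i+1} − x_{i+1}·y_i):
  i=1: 3.4824·2.9680 − 1.3256·1.6168 = +8.1925 (running +8.1925)
  i=2: 1.3256·3.8668 − -1.6768·2.9680 = +10.1026 (running +18.2951)
  i=3: -1.6768·2.2204 − -3.1832·3.8668 = +8.5856 (running +26.8807)
  i=4: -3.1832·-0.8704 − -4.5920·2.2204 = +12.9667 (running +39.8475)
  i=5: -4.5920·-2.4700 − -2.1184·-0.8704 = +9.4984 (running +49.3459)
  i=6: -2.1184·-2.1552 − -0.2540·-2.4700 = +3.9382 (running +53.2841)
  i=7: -0.2540·-0.5532 − 2.9252·-2.1552 = +6.4449 (running +59.7290)
  i=8: 2.9252·1.6168 − 3.4824·-0.5532 = +6.6559 (running +66.3849)
Area = |Σ|/2 = |66.3849|/2 = 33.1924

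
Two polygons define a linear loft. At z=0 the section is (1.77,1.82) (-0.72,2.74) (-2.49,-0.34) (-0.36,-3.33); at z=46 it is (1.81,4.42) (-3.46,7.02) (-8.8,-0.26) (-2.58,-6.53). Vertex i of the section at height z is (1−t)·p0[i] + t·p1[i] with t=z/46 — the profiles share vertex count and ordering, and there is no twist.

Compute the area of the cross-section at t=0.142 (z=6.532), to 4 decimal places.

Area at t=0.142: 18.9532

Cross-section at t=0.142: each vertex is (1-t)·p0[i] + t·p1[i].
  v1: (1-0.142)·(1.77,1.82) + 0.142·(1.81,4.42) = (1.7757,2.1892)
  v2: (1-0.142)·(-0.72,2.74) + 0.142·(-3.46,7.02) = (-1.1091,3.3478)
  v3: (1-0.142)·(-2.49,-0.34) + 0.142·(-8.8,-0.26) = (-3.3860,-0.3286)
  v4: (1-0.142)·(-0.36,-3.33) + 0.142·(-2.58,-6.53) = (-0.6752,-3.7844)
Shoelace sum Σ(x_i·y_{i+1} − x_{i+1}·y_i):
  i=1: 1.7757·3.3478 − -1.1091·2.1892 = +8.3725 (running +8.3725)
  i=2: -1.1091·-0.3286 − -3.3860·3.3478 = +11.7001 (running +20.0726)
  i=3: -3.3860·-3.7844 − -0.6752·-0.3286 = +12.5921 (running +32.6648)
  i=4: -0.6752·2.1892 − 1.7757·-3.7844 = +5.2416 (running +37.9064)
Area = |Σ|/2 = |37.9064|/2 = 18.9532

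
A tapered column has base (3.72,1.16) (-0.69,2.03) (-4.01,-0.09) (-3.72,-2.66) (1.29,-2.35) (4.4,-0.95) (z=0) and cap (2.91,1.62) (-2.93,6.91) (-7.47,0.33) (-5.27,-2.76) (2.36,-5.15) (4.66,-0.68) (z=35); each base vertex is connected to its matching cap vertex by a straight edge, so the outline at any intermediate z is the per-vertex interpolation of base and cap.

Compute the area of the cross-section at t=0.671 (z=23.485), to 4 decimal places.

Cross-section at t=0.671: each vertex is (1-t)·p0[i] + t·p1[i].
  v1: (1-0.671)·(3.72,1.16) + 0.671·(2.91,1.62) = (3.1765,1.4687)
  v2: (1-0.671)·(-0.69,2.03) + 0.671·(-2.93,6.91) = (-2.1930,5.3045)
  v3: (1-0.671)·(-4.01,-0.09) + 0.671·(-7.47,0.33) = (-6.3317,0.1918)
  v4: (1-0.671)·(-3.72,-2.66) + 0.671·(-5.27,-2.76) = (-4.7600,-2.7271)
  v5: (1-0.671)·(1.29,-2.35) + 0.671·(2.36,-5.15) = (2.0080,-4.2288)
  v6: (1-0.671)·(4.4,-0.95) + 0.671·(4.66,-0.68) = (4.5745,-0.7688)
Shoelace sum Σ(x_i·y_{i+1} − x_{i+1}·y_i):
  i=1: 3.1765·5.3045 − -2.1930·1.4687 = +20.0705 (running +20.0705)
  i=2: -2.1930·0.1918 − -6.3317·5.3045 = +33.1655 (running +53.2360)
  i=3: -6.3317·-2.7271 − -4.7600·0.1918 = +18.1801 (running +71.4161)
  i=4: -4.7600·-4.2288 − 2.0080·-2.7271 = +25.6052 (running +97.0213)
  i=5: 2.0080·-0.7688 − 4.5745·-4.2288 = +17.8007 (running +114.8220)
  i=6: 4.5745·1.4687 − 3.1765·-0.7688 = +9.1605 (running +123.9825)
Area = |Σ|/2 = |123.9825|/2 = 61.9913

Area at t=0.671: 61.9913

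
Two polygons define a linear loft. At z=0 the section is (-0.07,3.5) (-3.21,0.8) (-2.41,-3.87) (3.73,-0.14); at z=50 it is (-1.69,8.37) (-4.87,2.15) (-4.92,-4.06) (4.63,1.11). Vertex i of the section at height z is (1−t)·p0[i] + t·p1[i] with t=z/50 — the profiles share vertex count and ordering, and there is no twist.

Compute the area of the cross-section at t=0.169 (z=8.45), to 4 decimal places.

Area at t=0.169: 31.5120

Cross-section at t=0.169: each vertex is (1-t)·p0[i] + t·p1[i].
  v1: (1-0.169)·(-0.07,3.5) + 0.169·(-1.69,8.37) = (-0.3438,4.3230)
  v2: (1-0.169)·(-3.21,0.8) + 0.169·(-4.87,2.15) = (-3.4905,1.0282)
  v3: (1-0.169)·(-2.41,-3.87) + 0.169·(-4.92,-4.06) = (-2.8342,-3.9021)
  v4: (1-0.169)·(3.73,-0.14) + 0.169·(4.63,1.11) = (3.8821,0.0713)
Shoelace sum Σ(x_i·y_{i+1} − x_{i+1}·y_i):
  i=1: -0.3438·1.0282 − -3.4905·4.3230 = +14.7363 (running +14.7363)
  i=2: -3.4905·-3.9021 − -2.8342·1.0282 = +16.5344 (running +31.2707)
  i=3: -2.8342·0.0713 − 3.8821·-3.9021 = +14.9464 (running +46.2171)
  i=4: 3.8821·4.3230 − -0.3438·0.0713 = +16.8069 (running +63.0241)
Area = |Σ|/2 = |63.0241|/2 = 31.5120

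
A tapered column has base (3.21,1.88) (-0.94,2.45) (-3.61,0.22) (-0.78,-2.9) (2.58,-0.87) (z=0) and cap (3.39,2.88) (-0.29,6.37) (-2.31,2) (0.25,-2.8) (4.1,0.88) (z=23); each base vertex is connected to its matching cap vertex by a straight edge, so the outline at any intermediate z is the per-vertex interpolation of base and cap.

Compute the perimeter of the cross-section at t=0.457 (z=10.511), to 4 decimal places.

Cross-section at t=0.457: each vertex is (1-t)·p0[i] + t·p1[i].
  v1: (1-0.457)·(3.21,1.88) + 0.457·(3.39,2.88) = (3.2923,2.3370)
  v2: (1-0.457)·(-0.94,2.45) + 0.457·(-0.29,6.37) = (-0.6429,4.2414)
  v3: (1-0.457)·(-3.61,0.22) + 0.457·(-2.31,2) = (-3.0159,1.0335)
  v4: (1-0.457)·(-0.78,-2.9) + 0.457·(0.25,-2.8) = (-0.3093,-2.8543)
  v5: (1-0.457)·(2.58,-0.87) + 0.457·(4.1,0.88) = (3.2746,-0.0702)
Perimeter = Σ |v_{i+1} − v_i|:
  edge 1→2: √(-3.9352² + 1.9044²) = 4.3718 (running 4.3718)
  edge 2→3: √(-2.3729² + -3.2080²) = 3.9902 (running 8.3621)
  edge 3→4: √(2.7066² + -3.8878²) = 4.7371 (running 13.0992)
  edge 4→5: √(3.5839² + 2.7840²) = 4.5382 (running 17.6374)
  edge 5→1: √(0.0176² + 2.4072²) = 2.4073 (running 20.0447)
Perimeter = 20.0447

Perimeter at t=0.457: 20.0447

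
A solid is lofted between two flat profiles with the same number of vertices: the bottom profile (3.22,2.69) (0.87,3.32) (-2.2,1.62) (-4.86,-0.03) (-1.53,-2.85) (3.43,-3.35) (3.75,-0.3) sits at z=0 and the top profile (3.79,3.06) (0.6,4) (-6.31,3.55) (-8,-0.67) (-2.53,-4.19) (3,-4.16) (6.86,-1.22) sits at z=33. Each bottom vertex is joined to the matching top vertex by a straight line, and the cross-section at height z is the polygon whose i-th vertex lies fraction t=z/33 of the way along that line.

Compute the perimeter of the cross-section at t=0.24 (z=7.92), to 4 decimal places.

Cross-section at t=0.24: each vertex is (1-t)·p0[i] + t·p1[i].
  v1: (1-0.24)·(3.22,2.69) + 0.24·(3.79,3.06) = (3.3568,2.7788)
  v2: (1-0.24)·(0.87,3.32) + 0.24·(0.6,4) = (0.8052,3.4832)
  v3: (1-0.24)·(-2.2,1.62) + 0.24·(-6.31,3.55) = (-3.1864,2.0832)
  v4: (1-0.24)·(-4.86,-0.03) + 0.24·(-8,-0.67) = (-5.6136,-0.1836)
  v5: (1-0.24)·(-1.53,-2.85) + 0.24·(-2.53,-4.19) = (-1.7700,-3.1716)
  v6: (1-0.24)·(3.43,-3.35) + 0.24·(3,-4.16) = (3.3268,-3.5444)
  v7: (1-0.24)·(3.75,-0.3) + 0.24·(6.86,-1.22) = (4.4964,-0.5208)
Perimeter = Σ |v_{i+1} − v_i|:
  edge 1→2: √(-2.5516² + 0.7044²) = 2.6470 (running 2.6470)
  edge 2→3: √(-3.9916² + -1.4000²) = 4.2300 (running 6.8770)
  edge 3→4: √(-2.4272² + -2.2668²) = 3.3211 (running 10.1981)
  edge 4→5: √(3.8436² + -2.9880²) = 4.8684 (running 15.0665)
  edge 5→6: √(5.0968² + -0.3728²) = 5.1104 (running 20.1770)
  edge 6→7: √(1.1696² + 3.0236²) = 3.2419 (running 23.4189)
  edge 7→1: √(-1.1396² + 3.2996²) = 3.4909 (running 26.9097)
Perimeter = 26.9097

Perimeter at t=0.24: 26.9097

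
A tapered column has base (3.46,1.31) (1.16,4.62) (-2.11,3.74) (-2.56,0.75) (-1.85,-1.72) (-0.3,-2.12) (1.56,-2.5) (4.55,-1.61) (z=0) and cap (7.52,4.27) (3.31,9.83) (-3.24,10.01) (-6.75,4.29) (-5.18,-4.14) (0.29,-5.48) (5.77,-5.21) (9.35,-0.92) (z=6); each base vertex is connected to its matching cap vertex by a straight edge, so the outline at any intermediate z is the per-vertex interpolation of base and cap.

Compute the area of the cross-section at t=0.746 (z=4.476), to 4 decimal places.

Area at t=0.746: 137.7173

Cross-section at t=0.746: each vertex is (1-t)·p0[i] + t·p1[i].
  v1: (1-0.746)·(3.46,1.31) + 0.746·(7.52,4.27) = (6.4888,3.5182)
  v2: (1-0.746)·(1.16,4.62) + 0.746·(3.31,9.83) = (2.7639,8.5067)
  v3: (1-0.746)·(-2.11,3.74) + 0.746·(-3.24,10.01) = (-2.9530,8.4174)
  v4: (1-0.746)·(-2.56,0.75) + 0.746·(-6.75,4.29) = (-5.6857,3.3908)
  v5: (1-0.746)·(-1.85,-1.72) + 0.746·(-5.18,-4.14) = (-4.3342,-3.5253)
  v6: (1-0.746)·(-0.3,-2.12) + 0.746·(0.29,-5.48) = (0.1401,-4.6266)
  v7: (1-0.746)·(1.56,-2.5) + 0.746·(5.77,-5.21) = (4.7007,-4.5217)
  v8: (1-0.746)·(4.55,-1.61) + 0.746·(9.35,-0.92) = (8.1308,-1.0953)
Shoelace sum Σ(x_i·y_{i+1} − x_{i+1}·y_i):
  i=1: 6.4888·8.5067 − 2.7639·3.5182 = +45.4738 (running +45.4738)
  i=2: 2.7639·8.4174 − -2.9530·8.5067 = +48.3849 (running +93.8587)
  i=3: -2.9530·3.3908 − -5.6857·8.4174 = +37.8462 (running +131.7049)
  i=4: -5.6857·-3.5253 − -4.3342·3.3908 = +34.7406 (running +166.4455)
  i=5: -4.3342·-4.6266 − 0.1401·-3.5253 = +20.5464 (running +186.9919)
  i=6: 0.1401·-4.5217 − 4.7007·-4.6266 = +21.1142 (running +208.1061)
  i=7: 4.7007·-1.0953 − 8.1308·-4.5217 = +31.6163 (running +239.7223)
  i=8: 8.1308·3.5182 − 6.4888·-1.0953 = +35.7123 (running +275.4347)
Area = |Σ|/2 = |275.4347|/2 = 137.7173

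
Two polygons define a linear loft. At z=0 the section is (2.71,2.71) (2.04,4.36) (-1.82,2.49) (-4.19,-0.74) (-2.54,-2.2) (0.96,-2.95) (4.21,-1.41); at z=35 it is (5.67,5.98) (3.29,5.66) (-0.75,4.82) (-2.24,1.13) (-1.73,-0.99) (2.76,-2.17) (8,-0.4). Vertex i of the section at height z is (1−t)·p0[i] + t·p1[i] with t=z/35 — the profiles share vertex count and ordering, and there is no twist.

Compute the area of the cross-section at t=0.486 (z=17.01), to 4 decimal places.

Area at t=0.486: 47.3501

Cross-section at t=0.486: each vertex is (1-t)·p0[i] + t·p1[i].
  v1: (1-0.486)·(2.71,2.71) + 0.486·(5.67,5.98) = (4.1486,4.2992)
  v2: (1-0.486)·(2.04,4.36) + 0.486·(3.29,5.66) = (2.6475,4.9918)
  v3: (1-0.486)·(-1.82,2.49) + 0.486·(-0.75,4.82) = (-1.3000,3.6224)
  v4: (1-0.486)·(-4.19,-0.74) + 0.486·(-2.24,1.13) = (-3.2423,0.1688)
  v5: (1-0.486)·(-2.54,-2.2) + 0.486·(-1.73,-0.99) = (-2.1463,-1.6119)
  v6: (1-0.486)·(0.96,-2.95) + 0.486·(2.76,-2.17) = (1.8348,-2.5709)
  v7: (1-0.486)·(4.21,-1.41) + 0.486·(8,-0.4) = (6.0519,-0.9191)
Shoelace sum Σ(x_i·y_{i+1} − x_{i+1}·y_i):
  i=1: 4.1486·4.9918 − 2.6475·4.2992 = +9.3266 (running +9.3266)
  i=2: 2.6475·3.6224 − -1.3000·4.9918 = +16.0795 (running +25.4061)
  i=3: -1.3000·0.1688 − -3.2423·3.6224 = +11.5254 (running +36.9315)
  i=4: -3.2423·-1.6119 − -2.1463·0.1688 = +5.5887 (running +42.5202)
  i=5: -2.1463·-2.5709 − 1.8348·-1.6119 = +8.4757 (running +50.9959)
  i=6: 1.8348·-0.9191 − 6.0519·-2.5709 = +13.8726 (running +64.8685)
  i=7: 6.0519·4.2992 − 4.1486·-0.9191 = +29.8317 (running +94.7002)
Area = |Σ|/2 = |94.7002|/2 = 47.3501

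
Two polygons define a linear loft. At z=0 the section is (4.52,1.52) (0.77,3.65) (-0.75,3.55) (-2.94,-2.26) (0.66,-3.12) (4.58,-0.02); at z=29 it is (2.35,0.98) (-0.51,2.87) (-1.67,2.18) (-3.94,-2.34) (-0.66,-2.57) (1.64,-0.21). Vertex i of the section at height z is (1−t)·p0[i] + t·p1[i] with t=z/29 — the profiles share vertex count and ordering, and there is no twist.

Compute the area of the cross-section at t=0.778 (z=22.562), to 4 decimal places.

Area at t=0.778: 21.8964

Cross-section at t=0.778: each vertex is (1-t)·p0[i] + t·p1[i].
  v1: (1-0.778)·(4.52,1.52) + 0.778·(2.35,0.98) = (2.8317,1.0999)
  v2: (1-0.778)·(0.77,3.65) + 0.778·(-0.51,2.87) = (-0.2258,3.0432)
  v3: (1-0.778)·(-0.75,3.55) + 0.778·(-1.67,2.18) = (-1.4658,2.4841)
  v4: (1-0.778)·(-2.94,-2.26) + 0.778·(-3.94,-2.34) = (-3.7180,-2.3222)
  v5: (1-0.778)·(0.66,-3.12) + 0.778·(-0.66,-2.57) = (-0.3670,-2.6921)
  v6: (1-0.778)·(4.58,-0.02) + 0.778·(1.64,-0.21) = (2.2927,-0.1678)
Shoelace sum Σ(x_i·y_{i+1} − x_{i+1}·y_i):
  i=1: 2.8317·3.0432 − -0.2258·1.0999 = +8.8658 (running +8.8658)
  i=2: -0.2258·2.4841 − -1.4658·3.0432 = +3.8995 (running +12.7654)
  i=3: -1.4658·-2.3222 − -3.7180·2.4841 = +12.6399 (running +25.4052)
  i=4: -3.7180·-2.6921 − -0.3670·-2.3222 = +9.1571 (running +34.5623)
  i=5: -0.3670·-0.1678 − 2.2927·-2.6921 = +6.2337 (running +40.7960)
  i=6: 2.2927·1.0999 − 2.8317·-0.1678 = +2.9969 (running +43.7929)
Area = |Σ|/2 = |43.7929|/2 = 21.8964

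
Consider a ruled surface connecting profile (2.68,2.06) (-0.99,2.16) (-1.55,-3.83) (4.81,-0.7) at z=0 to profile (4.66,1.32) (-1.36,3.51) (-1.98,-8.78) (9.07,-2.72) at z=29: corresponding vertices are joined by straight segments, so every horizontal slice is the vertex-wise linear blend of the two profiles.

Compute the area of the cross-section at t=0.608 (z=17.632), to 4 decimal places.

Area at t=0.608: 50.3761

Cross-section at t=0.608: each vertex is (1-t)·p0[i] + t·p1[i].
  v1: (1-0.608)·(2.68,2.06) + 0.608·(4.66,1.32) = (3.8838,1.6101)
  v2: (1-0.608)·(-0.99,2.16) + 0.608·(-1.36,3.51) = (-1.2150,2.9808)
  v3: (1-0.608)·(-1.55,-3.83) + 0.608·(-1.98,-8.78) = (-1.8114,-6.8396)
  v4: (1-0.608)·(4.81,-0.7) + 0.608·(9.07,-2.72) = (7.4001,-1.9282)
Shoelace sum Σ(x_i·y_{i+1} − x_{i+1}·y_i):
  i=1: 3.8838·2.9808 − -1.2150·1.6101 = +13.5331 (running +13.5331)
  i=2: -1.2150·-6.8396 − -1.8114·2.9808 = +13.7094 (running +27.2425)
  i=3: -1.8114·-1.9282 − 7.4001·-6.8396 = +54.1063 (running +81.3488)
  i=4: 7.4001·1.6101 − 3.8838·-1.9282 = +19.4034 (running +100.7522)
Area = |Σ|/2 = |100.7522|/2 = 50.3761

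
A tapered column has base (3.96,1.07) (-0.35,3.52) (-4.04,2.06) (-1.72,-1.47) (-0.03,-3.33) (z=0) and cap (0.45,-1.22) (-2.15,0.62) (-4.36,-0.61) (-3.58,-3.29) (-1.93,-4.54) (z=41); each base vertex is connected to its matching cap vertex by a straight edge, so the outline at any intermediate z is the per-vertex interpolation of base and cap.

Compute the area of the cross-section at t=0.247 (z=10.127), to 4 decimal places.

Area at t=0.247: 24.1951

Cross-section at t=0.247: each vertex is (1-t)·p0[i] + t·p1[i].
  v1: (1-0.247)·(3.96,1.07) + 0.247·(0.45,-1.22) = (3.0930,0.5044)
  v2: (1-0.247)·(-0.35,3.52) + 0.247·(-2.15,0.62) = (-0.7946,2.8037)
  v3: (1-0.247)·(-4.04,2.06) + 0.247·(-4.36,-0.61) = (-4.1190,1.4005)
  v4: (1-0.247)·(-1.72,-1.47) + 0.247·(-3.58,-3.29) = (-2.1794,-1.9195)
  v5: (1-0.247)·(-0.03,-3.33) + 0.247·(-1.93,-4.54) = (-0.4993,-3.6289)
Shoelace sum Σ(x_i·y_{i+1} − x_{i+1}·y_i):
  i=1: 3.0930·2.8037 − -0.7946·0.5044 = +9.0727 (running +9.0727)
  i=2: -0.7946·1.4005 − -4.1190·2.8037 = +10.4357 (running +19.5084)
  i=3: -4.1190·-1.9195 − -2.1794·1.4005 = +10.9590 (running +30.4674)
  i=4: -2.1794·-3.6289 − -0.4993·-1.9195 = +6.9504 (running +37.4178)
  i=5: -0.4993·0.5044 − 3.0930·-3.6289 = +10.9724 (running +48.3901)
Area = |Σ|/2 = |48.3901|/2 = 24.1951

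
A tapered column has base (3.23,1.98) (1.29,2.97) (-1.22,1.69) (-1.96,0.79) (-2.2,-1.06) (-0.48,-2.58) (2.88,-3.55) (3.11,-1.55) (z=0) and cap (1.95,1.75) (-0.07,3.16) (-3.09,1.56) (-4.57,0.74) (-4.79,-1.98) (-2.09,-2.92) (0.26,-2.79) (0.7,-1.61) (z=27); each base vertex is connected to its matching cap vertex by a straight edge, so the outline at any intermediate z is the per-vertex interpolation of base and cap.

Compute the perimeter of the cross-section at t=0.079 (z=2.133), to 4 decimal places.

Cross-section at t=0.079: each vertex is (1-t)·p0[i] + t·p1[i].
  v1: (1-0.079)·(3.23,1.98) + 0.079·(1.95,1.75) = (3.1289,1.9618)
  v2: (1-0.079)·(1.29,2.97) + 0.079·(-0.07,3.16) = (1.1826,2.9850)
  v3: (1-0.079)·(-1.22,1.69) + 0.079·(-3.09,1.56) = (-1.3677,1.6797)
  v4: (1-0.079)·(-1.96,0.79) + 0.079·(-4.57,0.74) = (-2.1662,0.7861)
  v5: (1-0.079)·(-2.2,-1.06) + 0.079·(-4.79,-1.98) = (-2.4046,-1.1327)
  v6: (1-0.079)·(-0.48,-2.58) + 0.079·(-2.09,-2.92) = (-0.6072,-2.6069)
  v7: (1-0.079)·(2.88,-3.55) + 0.079·(0.26,-2.79) = (2.6730,-3.4900)
  v8: (1-0.079)·(3.11,-1.55) + 0.079·(0.7,-1.61) = (2.9196,-1.5547)
Perimeter = Σ |v_{i+1} − v_i|:
  edge 1→2: √(-1.9463² + 1.0232²) = 2.1989 (running 2.1989)
  edge 2→3: √(-2.5503² + -1.3053²) = 2.8649 (running 5.0638)
  edge 3→4: √(-0.7985² + -0.8937²) = 1.1984 (running 6.2622)
  edge 4→5: √(-0.2384² + -1.9187²) = 1.9335 (running 8.1957)
  edge 5→6: √(1.7974² + -1.4742²) = 2.3246 (running 10.5203)
  edge 6→7: √(3.2802² + -0.8831²) = 3.3970 (running 13.9173)
  edge 7→8: √(0.2466² + 1.9352²) = 1.9509 (running 15.8682)
  edge 8→1: √(0.2093² + 3.5166²) = 3.5228 (running 19.3910)
Perimeter = 19.3910

Perimeter at t=0.079: 19.3910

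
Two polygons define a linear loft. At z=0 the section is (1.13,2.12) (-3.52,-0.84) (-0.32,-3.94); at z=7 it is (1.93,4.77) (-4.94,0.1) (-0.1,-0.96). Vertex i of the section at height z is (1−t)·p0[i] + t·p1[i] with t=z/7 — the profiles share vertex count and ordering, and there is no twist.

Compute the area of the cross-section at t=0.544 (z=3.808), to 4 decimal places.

Area at t=0.544: 13.7888

Cross-section at t=0.544: each vertex is (1-t)·p0[i] + t·p1[i].
  v1: (1-0.544)·(1.13,2.12) + 0.544·(1.93,4.77) = (1.5652,3.5616)
  v2: (1-0.544)·(-3.52,-0.84) + 0.544·(-4.94,0.1) = (-4.2925,-0.3286)
  v3: (1-0.544)·(-0.32,-3.94) + 0.544·(-0.1,-0.96) = (-0.2003,-2.3189)
Shoelace sum Σ(x_i·y_{i+1} − x_{i+1}·y_i):
  i=1: 1.5652·-0.3286 − -4.2925·3.5616 = +14.7737 (running +14.7737)
  i=2: -4.2925·-2.3189 − -0.2003·-0.3286 = +9.8879 (running +24.6616)
  i=3: -0.2003·3.5616 − 1.5652·-2.3189 = +2.9161 (running +27.5777)
Area = |Σ|/2 = |27.5777|/2 = 13.7888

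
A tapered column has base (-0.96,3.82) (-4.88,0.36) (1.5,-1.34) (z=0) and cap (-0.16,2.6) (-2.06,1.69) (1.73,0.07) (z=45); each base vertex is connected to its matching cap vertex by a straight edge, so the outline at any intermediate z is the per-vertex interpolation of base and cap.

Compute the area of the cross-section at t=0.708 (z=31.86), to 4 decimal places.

Area at t=0.708: 5.8070

Cross-section at t=0.708: each vertex is (1-t)·p0[i] + t·p1[i].
  v1: (1-0.708)·(-0.96,3.82) + 0.708·(-0.16,2.6) = (-0.3936,2.9562)
  v2: (1-0.708)·(-4.88,0.36) + 0.708·(-2.06,1.69) = (-2.8834,1.3016)
  v3: (1-0.708)·(1.5,-1.34) + 0.708·(1.73,0.07) = (1.6628,-0.3417)
Shoelace sum Σ(x_i·y_{i+1} − x_{i+1}·y_i):
  i=1: -0.3936·1.3016 − -2.8834·2.9562 = +8.0118 (running +8.0118)
  i=2: -2.8834·-0.3417 − 1.6628·1.3016 = -1.1791 (running +6.8327)
  i=3: 1.6628·2.9562 − -0.3936·-0.3417 = +4.7813 (running +11.6140)
Area = |Σ|/2 = |11.6140|/2 = 5.8070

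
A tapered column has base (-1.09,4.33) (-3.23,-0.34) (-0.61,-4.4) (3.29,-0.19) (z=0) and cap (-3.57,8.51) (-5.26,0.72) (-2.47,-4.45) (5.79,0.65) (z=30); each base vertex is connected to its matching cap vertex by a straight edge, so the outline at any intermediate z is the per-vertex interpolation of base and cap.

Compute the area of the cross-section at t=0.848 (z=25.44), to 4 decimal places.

Area at t=0.848: 63.7928

Cross-section at t=0.848: each vertex is (1-t)·p0[i] + t·p1[i].
  v1: (1-0.848)·(-1.09,4.33) + 0.848·(-3.57,8.51) = (-3.1930,7.8746)
  v2: (1-0.848)·(-3.23,-0.34) + 0.848·(-5.26,0.72) = (-4.9514,0.5589)
  v3: (1-0.848)·(-0.61,-4.4) + 0.848·(-2.47,-4.45) = (-2.1873,-4.4424)
  v4: (1-0.848)·(3.29,-0.19) + 0.848·(5.79,0.65) = (5.4100,0.5223)
Shoelace sum Σ(x_i·y_{i+1} − x_{i+1}·y_i):
  i=1: -3.1930·0.5589 − -4.9514·7.8746 = +37.2063 (running +37.2063)
  i=2: -4.9514·-4.4424 − -2.1873·0.5589 = +23.2187 (running +60.4250)
  i=3: -2.1873·0.5223 − 5.4100·-4.4424 = +22.8909 (running +83.3159)
  i=4: 5.4100·7.8746 − -3.1930·0.5223 = +44.2696 (running +127.5855)
Area = |Σ|/2 = |127.5855|/2 = 63.7928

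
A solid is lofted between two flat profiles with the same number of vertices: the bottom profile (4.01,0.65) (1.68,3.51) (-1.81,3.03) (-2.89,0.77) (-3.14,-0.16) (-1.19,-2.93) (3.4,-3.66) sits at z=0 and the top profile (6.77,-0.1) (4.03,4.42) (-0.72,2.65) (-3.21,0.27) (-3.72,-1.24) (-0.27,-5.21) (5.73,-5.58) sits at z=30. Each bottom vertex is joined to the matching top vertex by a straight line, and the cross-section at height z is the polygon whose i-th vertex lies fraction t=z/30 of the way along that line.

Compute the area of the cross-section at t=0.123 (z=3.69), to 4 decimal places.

Cross-section at t=0.123: each vertex is (1-t)·p0[i] + t·p1[i].
  v1: (1-0.123)·(4.01,0.65) + 0.123·(6.77,-0.1) = (4.3495,0.5578)
  v2: (1-0.123)·(1.68,3.51) + 0.123·(4.03,4.42) = (1.9690,3.6219)
  v3: (1-0.123)·(-1.81,3.03) + 0.123·(-0.72,2.65) = (-1.6759,2.9833)
  v4: (1-0.123)·(-2.89,0.77) + 0.123·(-3.21,0.27) = (-2.9294,0.7085)
  v5: (1-0.123)·(-3.14,-0.16) + 0.123·(-3.72,-1.24) = (-3.2113,-0.2928)
  v6: (1-0.123)·(-1.19,-2.93) + 0.123·(-0.27,-5.21) = (-1.0768,-3.2104)
  v7: (1-0.123)·(3.4,-3.66) + 0.123·(5.73,-5.58) = (3.6866,-3.8962)
Shoelace sum Σ(x_i·y_{i+1} − x_{i+1}·y_i):
  i=1: 4.3495·3.6219 − 1.9690·0.5578 = +14.6553 (running +14.6553)
  i=2: 1.9690·2.9833 − -1.6759·3.6219 = +11.9443 (running +26.5996)
  i=3: -1.6759·0.7085 − -2.9294·2.9833 = +7.5516 (running +34.1512)
  i=4: -2.9294·-0.2928 − -3.2113·0.7085 = +3.1331 (running +37.2843)
  i=5: -3.2113·-3.2104 − -1.0768·-0.2928 = +9.9945 (running +47.2788)
  i=6: -1.0768·-3.8962 − 3.6866·-3.2104 = +16.0311 (running +63.3099)
  i=7: 3.6866·0.5578 − 4.3495·-3.8962 = +19.0025 (running +82.3123)
Area = |Σ|/2 = |82.3123|/2 = 41.1562

Area at t=0.123: 41.1562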